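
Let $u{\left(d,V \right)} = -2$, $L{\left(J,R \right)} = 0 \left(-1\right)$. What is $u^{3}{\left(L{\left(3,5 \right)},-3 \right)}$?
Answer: $-8$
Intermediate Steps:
$L{\left(J,R \right)} = 0$
$u^{3}{\left(L{\left(3,5 \right)},-3 \right)} = \left(-2\right)^{3} = -8$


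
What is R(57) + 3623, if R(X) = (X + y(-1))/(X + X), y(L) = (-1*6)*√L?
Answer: 7247/2 - I/19 ≈ 3623.5 - 0.052632*I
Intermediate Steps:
y(L) = -6*√L
R(X) = (X - 6*I)/(2*X) (R(X) = (X - 6*I)/(X + X) = (X - 6*I)/((2*X)) = (X - 6*I)*(1/(2*X)) = (X - 6*I)/(2*X))
R(57) + 3623 = (½)*(57 - 6*I)/57 + 3623 = (½)*(1/57)*(57 - 6*I) + 3623 = (½ - I/19) + 3623 = 7247/2 - I/19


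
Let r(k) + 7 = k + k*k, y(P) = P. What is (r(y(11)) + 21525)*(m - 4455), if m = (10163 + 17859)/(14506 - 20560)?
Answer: -292259758400/3027 ≈ -9.6551e+7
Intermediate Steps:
r(k) = -7 + k + k**2 (r(k) = -7 + (k + k*k) = -7 + (k + k**2) = -7 + k + k**2)
m = -14011/3027 (m = 28022/(-6054) = 28022*(-1/6054) = -14011/3027 ≈ -4.6287)
(r(y(11)) + 21525)*(m - 4455) = ((-7 + 11 + 11**2) + 21525)*(-14011/3027 - 4455) = ((-7 + 11 + 121) + 21525)*(-13499296/3027) = (125 + 21525)*(-13499296/3027) = 21650*(-13499296/3027) = -292259758400/3027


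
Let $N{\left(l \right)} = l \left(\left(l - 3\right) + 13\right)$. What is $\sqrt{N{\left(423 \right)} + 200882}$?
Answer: $\sqrt{384041} \approx 619.71$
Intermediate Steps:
$N{\left(l \right)} = l \left(10 + l\right)$ ($N{\left(l \right)} = l \left(\left(-3 + l\right) + 13\right) = l \left(10 + l\right)$)
$\sqrt{N{\left(423 \right)} + 200882} = \sqrt{423 \left(10 + 423\right) + 200882} = \sqrt{423 \cdot 433 + 200882} = \sqrt{183159 + 200882} = \sqrt{384041}$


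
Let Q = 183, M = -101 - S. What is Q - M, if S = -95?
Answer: 189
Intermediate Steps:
M = -6 (M = -101 - 1*(-95) = -101 + 95 = -6)
Q - M = 183 - 1*(-6) = 183 + 6 = 189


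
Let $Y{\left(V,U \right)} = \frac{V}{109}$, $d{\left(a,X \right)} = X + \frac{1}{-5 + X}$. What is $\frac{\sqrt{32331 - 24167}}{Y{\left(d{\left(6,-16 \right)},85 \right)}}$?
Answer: $- \frac{4578 \sqrt{2041}}{337} \approx -613.72$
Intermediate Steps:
$Y{\left(V,U \right)} = \frac{V}{109}$ ($Y{\left(V,U \right)} = V \frac{1}{109} = \frac{V}{109}$)
$\frac{\sqrt{32331 - 24167}}{Y{\left(d{\left(6,-16 \right)},85 \right)}} = \frac{\sqrt{32331 - 24167}}{\frac{1}{109} \frac{1 + \left(-16\right)^{2} - -80}{-5 - 16}} = \frac{\sqrt{8164}}{\frac{1}{109} \frac{1 + 256 + 80}{-21}} = \frac{2 \sqrt{2041}}{\frac{1}{109} \left(\left(- \frac{1}{21}\right) 337\right)} = \frac{2 \sqrt{2041}}{\frac{1}{109} \left(- \frac{337}{21}\right)} = \frac{2 \sqrt{2041}}{- \frac{337}{2289}} = 2 \sqrt{2041} \left(- \frac{2289}{337}\right) = - \frac{4578 \sqrt{2041}}{337}$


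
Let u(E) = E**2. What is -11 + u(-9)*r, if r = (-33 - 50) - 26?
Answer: -8840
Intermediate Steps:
r = -109 (r = -83 - 26 = -109)
-11 + u(-9)*r = -11 + (-9)**2*(-109) = -11 + 81*(-109) = -11 - 8829 = -8840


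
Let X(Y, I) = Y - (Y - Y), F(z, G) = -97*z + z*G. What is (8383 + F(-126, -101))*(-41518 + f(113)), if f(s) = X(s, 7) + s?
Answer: -1376303652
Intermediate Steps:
F(z, G) = -97*z + G*z
X(Y, I) = Y (X(Y, I) = Y - 1*0 = Y + 0 = Y)
f(s) = 2*s (f(s) = s + s = 2*s)
(8383 + F(-126, -101))*(-41518 + f(113)) = (8383 - 126*(-97 - 101))*(-41518 + 2*113) = (8383 - 126*(-198))*(-41518 + 226) = (8383 + 24948)*(-41292) = 33331*(-41292) = -1376303652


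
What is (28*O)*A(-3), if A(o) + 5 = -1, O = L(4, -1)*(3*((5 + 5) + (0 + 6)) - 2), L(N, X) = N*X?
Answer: 30912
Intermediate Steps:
O = -184 (O = (4*(-1))*(3*((5 + 5) + (0 + 6)) - 2) = -4*(3*(10 + 6) - 2) = -4*(3*16 - 2) = -4*(48 - 2) = -4*46 = -184)
A(o) = -6 (A(o) = -5 - 1 = -6)
(28*O)*A(-3) = (28*(-184))*(-6) = -5152*(-6) = 30912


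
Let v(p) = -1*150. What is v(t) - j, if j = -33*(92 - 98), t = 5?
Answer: -348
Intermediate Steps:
v(p) = -150
j = 198 (j = -33*(-6) = 198)
v(t) - j = -150 - 1*198 = -150 - 198 = -348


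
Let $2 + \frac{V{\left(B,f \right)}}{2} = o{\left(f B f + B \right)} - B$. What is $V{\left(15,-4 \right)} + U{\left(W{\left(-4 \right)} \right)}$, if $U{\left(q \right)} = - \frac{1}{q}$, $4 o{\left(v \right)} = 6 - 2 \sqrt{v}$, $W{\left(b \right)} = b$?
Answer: $- \frac{123}{4} - \sqrt{255} \approx -46.719$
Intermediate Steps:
$o{\left(v \right)} = \frac{3}{2} - \frac{\sqrt{v}}{2}$ ($o{\left(v \right)} = \frac{6 - 2 \sqrt{v}}{4} = \frac{3}{2} - \frac{\sqrt{v}}{2}$)
$V{\left(B,f \right)} = -1 - \sqrt{B + B f^{2}} - 2 B$ ($V{\left(B,f \right)} = -4 + 2 \left(\left(\frac{3}{2} - \frac{\sqrt{f B f + B}}{2}\right) - B\right) = -4 + 2 \left(\left(\frac{3}{2} - \frac{\sqrt{B f f + B}}{2}\right) - B\right) = -4 + 2 \left(\left(\frac{3}{2} - \frac{\sqrt{B f^{2} + B}}{2}\right) - B\right) = -4 + 2 \left(\left(\frac{3}{2} - \frac{\sqrt{B + B f^{2}}}{2}\right) - B\right) = -4 + 2 \left(\frac{3}{2} - B - \frac{\sqrt{B + B f^{2}}}{2}\right) = -4 - \left(-3 + \sqrt{B + B f^{2}} + 2 B\right) = -1 - \sqrt{B + B f^{2}} - 2 B$)
$V{\left(15,-4 \right)} + U{\left(W{\left(-4 \right)} \right)} = \left(-1 - \sqrt{15 \left(1 + \left(-4\right)^{2}\right)} - 30\right) - \frac{1}{-4} = \left(-1 - \sqrt{15 \left(1 + 16\right)} - 30\right) - - \frac{1}{4} = \left(-1 - \sqrt{15 \cdot 17} - 30\right) + \frac{1}{4} = \left(-1 - \sqrt{255} - 30\right) + \frac{1}{4} = \left(-31 - \sqrt{255}\right) + \frac{1}{4} = - \frac{123}{4} - \sqrt{255}$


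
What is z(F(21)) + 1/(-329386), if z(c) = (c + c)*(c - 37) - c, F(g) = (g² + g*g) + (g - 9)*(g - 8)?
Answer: 684147238667/329386 ≈ 2.0770e+6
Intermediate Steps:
F(g) = 2*g² + (-9 + g)*(-8 + g) (F(g) = (g² + g²) + (-9 + g)*(-8 + g) = 2*g² + (-9 + g)*(-8 + g))
z(c) = -c + 2*c*(-37 + c) (z(c) = (2*c)*(-37 + c) - c = 2*c*(-37 + c) - c = -c + 2*c*(-37 + c))
z(F(21)) + 1/(-329386) = (72 - 17*21 + 3*21²)*(-75 + 2*(72 - 17*21 + 3*21²)) + 1/(-329386) = (72 - 357 + 3*441)*(-75 + 2*(72 - 357 + 3*441)) - 1/329386 = (72 - 357 + 1323)*(-75 + 2*(72 - 357 + 1323)) - 1/329386 = 1038*(-75 + 2*1038) - 1/329386 = 1038*(-75 + 2076) - 1/329386 = 1038*2001 - 1/329386 = 2077038 - 1/329386 = 684147238667/329386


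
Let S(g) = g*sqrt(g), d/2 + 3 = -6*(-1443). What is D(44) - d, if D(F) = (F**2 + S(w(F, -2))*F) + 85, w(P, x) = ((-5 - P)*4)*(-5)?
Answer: -15289 + 603680*sqrt(5) ≈ 1.3346e+6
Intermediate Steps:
d = 17310 (d = -6 + 2*(-6*(-1443)) = -6 + 2*8658 = -6 + 17316 = 17310)
w(P, x) = 100 + 20*P (w(P, x) = (-20 - 4*P)*(-5) = 100 + 20*P)
S(g) = g**(3/2)
D(F) = 85 + F**2 + F*(100 + 20*F)**(3/2) (D(F) = (F**2 + (100 + 20*F)**(3/2)*F) + 85 = (F**2 + F*(100 + 20*F)**(3/2)) + 85 = 85 + F**2 + F*(100 + 20*F)**(3/2))
D(44) - d = (85 + 44**2 + 40*44*sqrt(5)*(5 + 44)**(3/2)) - 1*17310 = (85 + 1936 + 40*44*sqrt(5)*49**(3/2)) - 17310 = (85 + 1936 + 40*44*sqrt(5)*343) - 17310 = (85 + 1936 + 603680*sqrt(5)) - 17310 = (2021 + 603680*sqrt(5)) - 17310 = -15289 + 603680*sqrt(5)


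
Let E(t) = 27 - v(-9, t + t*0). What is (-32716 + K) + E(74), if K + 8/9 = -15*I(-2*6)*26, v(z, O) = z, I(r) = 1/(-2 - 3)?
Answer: -293426/9 ≈ -32603.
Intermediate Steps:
I(r) = -1/5 (I(r) = 1/(-5) = -1/5)
E(t) = 36 (E(t) = 27 - 1*(-9) = 27 + 9 = 36)
K = 694/9 (K = -8/9 - 15*(-1/5)*26 = -8/9 + 3*26 = -8/9 + 78 = 694/9 ≈ 77.111)
(-32716 + K) + E(74) = (-32716 + 694/9) + 36 = -293750/9 + 36 = -293426/9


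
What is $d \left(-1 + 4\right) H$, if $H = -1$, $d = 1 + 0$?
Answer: $-3$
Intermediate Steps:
$d = 1$
$d \left(-1 + 4\right) H = 1 \left(-1 + 4\right) \left(-1\right) = 1 \cdot 3 \left(-1\right) = 1 \left(-3\right) = -3$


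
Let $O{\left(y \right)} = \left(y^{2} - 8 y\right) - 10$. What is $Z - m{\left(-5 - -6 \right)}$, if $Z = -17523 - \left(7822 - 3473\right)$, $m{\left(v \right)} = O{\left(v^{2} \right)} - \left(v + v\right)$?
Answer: $-21853$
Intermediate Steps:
$O{\left(y \right)} = -10 + y^{2} - 8 y$
$m{\left(v \right)} = -10 + v^{4} - 8 v^{2} - 2 v$ ($m{\left(v \right)} = \left(-10 + \left(v^{2}\right)^{2} - 8 v^{2}\right) - \left(v + v\right) = \left(-10 + v^{4} - 8 v^{2}\right) - 2 v = -10 + v^{4} - 8 v^{2} - 2 v$)
$Z = -21872$ ($Z = -17523 - 4349 = -21872$)
$Z - m{\left(-5 - -6 \right)} = -21872 - \left(-10 + \left(-5 - -6\right)^{4} - 8 \left(-5 - -6\right)^{2} - 2 \left(-5 - -6\right)\right) = -21872 - \left(-10 + \left(-5 + 6\right)^{4} - 8 \left(-5 + 6\right)^{2} - 2 \left(-5 + 6\right)\right) = -21872 - \left(-10 + 1^{4} - 8 \cdot 1^{2} - 2\right) = -21872 - \left(-10 + 1 - 8 - 2\right) = -21872 - -19 = -21872 + 19 = -21853$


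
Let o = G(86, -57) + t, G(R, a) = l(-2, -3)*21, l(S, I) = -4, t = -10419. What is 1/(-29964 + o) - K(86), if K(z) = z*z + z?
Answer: -302774095/40467 ≈ -7482.0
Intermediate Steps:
G(R, a) = -84 (G(R, a) = -4*21 = -84)
o = -10503 (o = -84 - 10419 = -10503)
K(z) = z + z**2 (K(z) = z**2 + z = z + z**2)
1/(-29964 + o) - K(86) = 1/(-29964 - 10503) - 86*(1 + 86) = 1/(-40467) - 86*87 = -1/40467 - 1*7482 = -1/40467 - 7482 = -302774095/40467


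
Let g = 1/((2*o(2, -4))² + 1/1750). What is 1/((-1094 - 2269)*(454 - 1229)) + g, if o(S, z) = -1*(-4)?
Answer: 4561180751/291911006325 ≈ 0.015625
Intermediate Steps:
o(S, z) = 4
g = 1750/112001 (g = 1/((2*4)² + 1/1750) = 1/(8² + 1/1750) = 1/(64 + 1/1750) = 1/(112001/1750) = 1750/112001 ≈ 0.015625)
1/((-1094 - 2269)*(454 - 1229)) + g = 1/((-1094 - 2269)*(454 - 1229)) + 1750/112001 = 1/(-3363*(-775)) + 1750/112001 = 1/2606325 + 1750/112001 = 4561180751/291911006325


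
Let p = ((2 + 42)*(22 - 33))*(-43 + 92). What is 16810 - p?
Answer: 40526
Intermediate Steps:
p = -23716 (p = (44*(-11))*49 = -484*49 = -23716)
16810 - p = 16810 - 1*(-23716) = 16810 + 23716 = 40526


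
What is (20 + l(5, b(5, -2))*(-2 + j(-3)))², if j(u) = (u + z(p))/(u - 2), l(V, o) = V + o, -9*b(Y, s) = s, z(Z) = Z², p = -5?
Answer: 364816/2025 ≈ 180.16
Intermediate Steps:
b(Y, s) = -s/9
j(u) = (25 + u)/(-2 + u) (j(u) = (u + (-5)²)/(u - 2) = (u + 25)/(-2 + u) = (25 + u)/(-2 + u))
(20 + l(5, b(5, -2))*(-2 + j(-3)))² = (20 + (5 - ⅑*(-2))*(-2 + (25 - 3)/(-2 - 3)))² = (20 + (5 + 2/9)*(-2 + 22/(-5)))² = (20 + 47*(-2 - ⅕*22)/9)² = (20 + 47*(-2 - 22/5)/9)² = (20 + (47/9)*(-32/5))² = (20 - 1504/45)² = (-604/45)² = 364816/2025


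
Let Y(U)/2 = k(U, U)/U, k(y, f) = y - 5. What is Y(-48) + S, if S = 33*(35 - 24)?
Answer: 8765/24 ≈ 365.21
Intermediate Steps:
k(y, f) = -5 + y
Y(U) = 2*(-5 + U)/U (Y(U) = 2*((-5 + U)/U) = 2*(-5 + U)/U)
S = 363 (S = 33*11 = 363)
Y(-48) + S = (2 - 10/(-48)) + 363 = (2 - 10*(-1/48)) + 363 = (2 + 5/24) + 363 = 53/24 + 363 = 8765/24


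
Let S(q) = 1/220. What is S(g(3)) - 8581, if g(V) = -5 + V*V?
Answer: -1887819/220 ≈ -8581.0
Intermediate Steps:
g(V) = -5 + V²
S(q) = 1/220
S(g(3)) - 8581 = 1/220 - 8581 = -1887819/220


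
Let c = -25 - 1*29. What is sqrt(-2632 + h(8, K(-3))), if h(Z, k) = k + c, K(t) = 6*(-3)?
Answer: 52*I ≈ 52.0*I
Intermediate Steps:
K(t) = -18
c = -54 (c = -25 - 29 = -54)
h(Z, k) = -54 + k (h(Z, k) = k - 54 = -54 + k)
sqrt(-2632 + h(8, K(-3))) = sqrt(-2632 + (-54 - 18)) = sqrt(-2632 - 72) = sqrt(-2704) = 52*I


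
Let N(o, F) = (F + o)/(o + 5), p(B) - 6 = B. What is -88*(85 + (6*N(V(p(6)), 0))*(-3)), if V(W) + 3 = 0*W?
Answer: -9856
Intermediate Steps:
p(B) = 6 + B
V(W) = -3 (V(W) = -3 + 0*W = -3 + 0 = -3)
N(o, F) = (F + o)/(5 + o)
-88*(85 + (6*N(V(p(6)), 0))*(-3)) = -88*(85 + (6*((0 - 3)/(5 - 3)))*(-3)) = -88*(85 + (6*(-3/2))*(-3)) = -88*(85 - 9*(-3)) = -88*(85 + 27) = -88*112 = -9856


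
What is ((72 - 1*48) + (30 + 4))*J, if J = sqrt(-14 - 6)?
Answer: 116*I*sqrt(5) ≈ 259.38*I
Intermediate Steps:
J = 2*I*sqrt(5) (J = sqrt(-20) = 2*I*sqrt(5) ≈ 4.4721*I)
((72 - 1*48) + (30 + 4))*J = ((72 - 1*48) + (30 + 4))*(2*I*sqrt(5)) = ((72 - 48) + 34)*(2*I*sqrt(5)) = (24 + 34)*(2*I*sqrt(5)) = 58*(2*I*sqrt(5)) = 116*I*sqrt(5)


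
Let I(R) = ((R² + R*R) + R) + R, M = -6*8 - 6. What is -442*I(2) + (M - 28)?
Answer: -5386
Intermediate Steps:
M = -54 (M = -48 - 6 = -54)
I(R) = 2*R + 2*R² (I(R) = ((R² + R²) + R) + R = (2*R² + R) + R = (R + 2*R²) + R = 2*R + 2*R²)
-442*I(2) + (M - 28) = -884*2*(1 + 2) + (-54 - 28) = -884*2*3 - 82 = -442*12 - 82 = -5304 - 82 = -5386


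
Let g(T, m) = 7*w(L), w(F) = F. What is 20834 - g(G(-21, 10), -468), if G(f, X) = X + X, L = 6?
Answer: 20792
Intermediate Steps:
G(f, X) = 2*X
g(T, m) = 42 (g(T, m) = 7*6 = 42)
20834 - g(G(-21, 10), -468) = 20834 - 1*42 = 20834 - 42 = 20792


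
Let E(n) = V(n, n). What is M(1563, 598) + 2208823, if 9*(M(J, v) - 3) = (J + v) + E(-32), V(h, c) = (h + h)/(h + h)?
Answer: 19881596/9 ≈ 2.2091e+6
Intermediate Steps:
V(h, c) = 1 (V(h, c) = (2*h)/((2*h)) = (2*h)*(1/(2*h)) = 1)
E(n) = 1
M(J, v) = 28/9 + J/9 + v/9 (M(J, v) = 3 + ((J + v) + 1)/9 = 3 + (1 + J + v)/9 = 3 + (1/9 + J/9 + v/9) = 28/9 + J/9 + v/9)
M(1563, 598) + 2208823 = (28/9 + (1/9)*1563 + (1/9)*598) + 2208823 = (28/9 + 521/3 + 598/9) + 2208823 = 2189/9 + 2208823 = 19881596/9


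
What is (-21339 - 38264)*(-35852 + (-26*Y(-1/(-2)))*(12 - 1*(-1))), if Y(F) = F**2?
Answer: 4283846419/2 ≈ 2.1419e+9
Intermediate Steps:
(-21339 - 38264)*(-35852 + (-26*Y(-1/(-2)))*(12 - 1*(-1))) = (-21339 - 38264)*(-35852 + (-26*(-1/(-2))**2)*(12 - 1*(-1))) = -59603*(-35852 + (-26*(-1*(-1/2))**2)*(12 + 1)) = -59603*(-35852 - 26*(1/2)**2*13) = -59603*(-35852 - 26*1/4*13) = -59603*(-35852 - 13/2*13) = -59603*(-35852 - 169/2) = -59603*(-71873/2) = 4283846419/2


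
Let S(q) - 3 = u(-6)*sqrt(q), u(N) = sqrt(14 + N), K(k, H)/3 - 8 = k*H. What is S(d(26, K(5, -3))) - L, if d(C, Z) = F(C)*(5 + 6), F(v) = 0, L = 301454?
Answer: -301451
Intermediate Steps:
K(k, H) = 24 + 3*H*k (K(k, H) = 24 + 3*(k*H) = 24 + 3*(H*k) = 24 + 3*H*k)
d(C, Z) = 0 (d(C, Z) = 0*(5 + 6) = 0*11 = 0)
S(q) = 3 + 2*sqrt(2)*sqrt(q) (S(q) = 3 + sqrt(14 - 6)*sqrt(q) = 3 + sqrt(8)*sqrt(q) = 3 + (2*sqrt(2))*sqrt(q) = 3 + 2*sqrt(2)*sqrt(q))
S(d(26, K(5, -3))) - L = (3 + 2*sqrt(2)*sqrt(0)) - 1*301454 = (3 + 2*sqrt(2)*0) - 301454 = (3 + 0) - 301454 = 3 - 301454 = -301451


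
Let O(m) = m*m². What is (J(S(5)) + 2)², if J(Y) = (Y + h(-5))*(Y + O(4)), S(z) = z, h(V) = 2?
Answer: 235225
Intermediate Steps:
O(m) = m³
J(Y) = (2 + Y)*(64 + Y) (J(Y) = (Y + 2)*(Y + 4³) = (2 + Y)*(Y + 64) = (2 + Y)*(64 + Y))
(J(S(5)) + 2)² = ((128 + 5² + 66*5) + 2)² = ((128 + 25 + 330) + 2)² = (483 + 2)² = 485² = 235225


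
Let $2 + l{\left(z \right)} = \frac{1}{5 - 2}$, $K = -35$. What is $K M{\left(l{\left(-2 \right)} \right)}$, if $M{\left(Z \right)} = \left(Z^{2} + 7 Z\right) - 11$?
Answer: $\frac{6265}{9} \approx 696.11$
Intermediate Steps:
$l{\left(z \right)} = - \frac{5}{3}$ ($l{\left(z \right)} = -2 + \frac{1}{5 - 2} = -2 + \frac{1}{3} = - \frac{5}{3}$)
$M{\left(Z \right)} = -11 + Z^{2} + 7 Z$
$K M{\left(l{\left(-2 \right)} \right)} = - 35 \left(-11 + \left(- \frac{5}{3}\right)^{2} + 7 \left(- \frac{5}{3}\right)\right) = - 35 \left(-11 + \frac{25}{9} - \frac{35}{3}\right) = \left(-35\right) \left(- \frac{179}{9}\right) = \frac{6265}{9}$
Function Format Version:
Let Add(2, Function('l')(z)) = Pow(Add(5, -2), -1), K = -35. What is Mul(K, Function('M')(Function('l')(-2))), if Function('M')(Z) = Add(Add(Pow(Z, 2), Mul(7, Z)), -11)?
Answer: Rational(6265, 9) ≈ 696.11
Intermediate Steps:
Function('l')(z) = Rational(-5, 3) (Function('l')(z) = Add(-2, Pow(Add(5, -2), -1)) = Add(-2, Pow(3, -1)) = Add(-2, Rational(1, 3)) = Rational(-5, 3))
Function('M')(Z) = Add(-11, Pow(Z, 2), Mul(7, Z))
Mul(K, Function('M')(Function('l')(-2))) = Mul(-35, Add(-11, Pow(Rational(-5, 3), 2), Mul(7, Rational(-5, 3)))) = Mul(-35, Add(-11, Rational(25, 9), Rational(-35, 3))) = Mul(-35, Rational(-179, 9)) = Rational(6265, 9)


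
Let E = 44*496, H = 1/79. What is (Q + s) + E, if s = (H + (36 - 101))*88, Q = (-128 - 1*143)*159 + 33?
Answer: -2129120/79 ≈ -26951.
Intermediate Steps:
Q = -43056 (Q = (-128 - 143)*159 + 33 = -271*159 + 33 = -43089 + 33 = -43056)
H = 1/79 ≈ 0.012658
E = 21824
s = -451792/79 (s = (1/79 + (36 - 101))*88 = (1/79 - 65)*88 = -5134/79*88 = -451792/79 ≈ -5718.9)
(Q + s) + E = (-43056 - 451792/79) + 21824 = -3853216/79 + 21824 = -2129120/79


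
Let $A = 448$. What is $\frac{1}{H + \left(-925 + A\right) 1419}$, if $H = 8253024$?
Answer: $\frac{1}{7576161} \approx 1.3199 \cdot 10^{-7}$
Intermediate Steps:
$\frac{1}{H + \left(-925 + A\right) 1419} = \frac{1}{8253024 + \left(-925 + 448\right) 1419} = \frac{1}{8253024 - 676863} = \frac{1}{7576161}$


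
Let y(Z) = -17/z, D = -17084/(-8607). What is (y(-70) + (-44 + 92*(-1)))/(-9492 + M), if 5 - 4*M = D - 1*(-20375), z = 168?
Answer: 13119937/1405970300 ≈ 0.0093316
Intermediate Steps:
D = 17084/8607 (D = -17084*(-1/8607) = 17084/8607 ≈ 1.9849)
y(Z) = -17/168
M = -87670837/17214 (M = 5/4 - (17084/8607 - 1*(-20375))/4 = 5/4 - (17084/8607 + 20375)/4 = 5/4 - ¼*175384709/8607 = 5/4 - 175384709/34428 = -87670837/17214 ≈ -5093.0)
(y(-70) + (-44 + 92*(-1)))/(-9492 + M) = (-17/168 + (-44 + 92*(-1)))/(-9492 - 87670837/17214) = (-17/168 + (-44 - 92))/(-251066125/17214) = (-17/168 - 136)*(-17214/251066125) = -22865/168*(-17214/251066125) = 13119937/1405970300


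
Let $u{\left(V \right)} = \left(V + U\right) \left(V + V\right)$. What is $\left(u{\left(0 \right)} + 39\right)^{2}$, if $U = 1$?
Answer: $1521$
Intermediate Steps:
$u{\left(V \right)} = 2 V \left(1 + V\right)$ ($u{\left(V \right)} = \left(V + 1\right) \left(V + V\right) = \left(1 + V\right) 2 V = 2 V \left(1 + V\right)$)
$\left(u{\left(0 \right)} + 39\right)^{2} = \left(2 \cdot 0 \left(1 + 0\right) + 39\right)^{2} = \left(2 \cdot 0 \cdot 1 + 39\right)^{2} = \left(0 + 39\right)^{2} = 39^{2} = 1521$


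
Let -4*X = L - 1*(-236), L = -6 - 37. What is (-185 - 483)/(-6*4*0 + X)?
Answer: 2672/193 ≈ 13.845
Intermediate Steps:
L = -43
X = -193/4 (X = -(-43 - 1*(-236))/4 = -(-43 + 236)/4 = -¼*193 = -193/4 ≈ -48.250)
(-185 - 483)/(-6*4*0 + X) = (-185 - 483)/(-6*4*0 - 193/4) = -668/(-24*0 - 193/4) = -668/(0 - 193/4) = -668/(-193/4) = -668*(-4/193) = 2672/193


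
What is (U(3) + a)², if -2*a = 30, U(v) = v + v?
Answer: 81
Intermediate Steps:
U(v) = 2*v
a = -15 (a = -½*30 = -15)
(U(3) + a)² = (2*3 - 15)² = (6 - 15)² = (-9)² = 81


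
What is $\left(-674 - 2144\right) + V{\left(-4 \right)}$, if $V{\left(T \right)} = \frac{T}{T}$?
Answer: $-2817$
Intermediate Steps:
$V{\left(T \right)} = 1$
$\left(-674 - 2144\right) + V{\left(-4 \right)} = \left(-674 - 2144\right) + 1 = -2818 + 1 = -2817$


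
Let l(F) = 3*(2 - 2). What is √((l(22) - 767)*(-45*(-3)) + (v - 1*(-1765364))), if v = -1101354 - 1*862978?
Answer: I*√302513 ≈ 550.01*I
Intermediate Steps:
v = -1964332 (v = -1101354 - 862978 = -1964332)
l(F) = 0 (l(F) = 3*0 = 0)
√((l(22) - 767)*(-45*(-3)) + (v - 1*(-1765364))) = √((0 - 767)*(-45*(-3)) + (-1964332 - 1*(-1765364))) = √(-767*135 + (-1964332 + 1765364)) = √(-103545 - 198968) = √(-302513) = I*√302513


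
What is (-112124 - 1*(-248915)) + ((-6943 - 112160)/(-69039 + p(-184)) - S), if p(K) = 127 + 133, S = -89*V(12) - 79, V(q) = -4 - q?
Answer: 9315959537/68779 ≈ 1.3545e+5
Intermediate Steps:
S = 1345 (S = -89*(-4 - 1*12) - 79 = -89*(-4 - 12) - 79 = -89*(-16) - 79 = 1424 - 79 = 1345)
p(K) = 260
(-112124 - 1*(-248915)) + ((-6943 - 112160)/(-69039 + p(-184)) - S) = (-112124 - 1*(-248915)) + ((-6943 - 112160)/(-69039 + 260) - 1*1345) = (-112124 + 248915) + (-119103/(-68779) - 1345) = 136791 + (-119103*(-1/68779) - 1345) = 136791 + (119103/68779 - 1345) = 136791 - 92388652/68779 = 9315959537/68779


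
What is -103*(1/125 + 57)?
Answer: -733978/125 ≈ -5871.8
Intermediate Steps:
-103*(1/125 + 57) = -103*7126/125 = -733978/125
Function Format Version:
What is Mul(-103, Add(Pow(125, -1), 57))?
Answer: Rational(-733978, 125) ≈ -5871.8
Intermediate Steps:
Mul(-103, Add(Pow(125, -1), 57)) = Mul(-103, Add(Rational(1, 125), 57)) = Mul(-103, Rational(7126, 125)) = Rational(-733978, 125)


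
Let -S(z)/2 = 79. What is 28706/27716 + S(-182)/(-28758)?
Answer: 207476569/199264182 ≈ 1.0412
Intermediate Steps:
S(z) = -158 (S(z) = -2*79 = -158)
28706/27716 + S(-182)/(-28758) = 28706/27716 - 158/(-28758) = 28706*(1/27716) - 158*(-1/28758) = 14353/13858 + 79/14379 = 207476569/199264182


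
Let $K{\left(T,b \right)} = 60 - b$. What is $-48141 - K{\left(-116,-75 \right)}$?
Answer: $-48276$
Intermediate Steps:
$-48141 - K{\left(-116,-75 \right)} = -48141 - \left(60 - -75\right) = -48141 - \left(60 + 75\right) = -48141 - 135 = -48276$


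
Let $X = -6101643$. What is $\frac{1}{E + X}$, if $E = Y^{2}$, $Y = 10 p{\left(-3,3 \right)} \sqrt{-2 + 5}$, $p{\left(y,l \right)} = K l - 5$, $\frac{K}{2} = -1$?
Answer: $- \frac{1}{6065343} \approx -1.6487 \cdot 10^{-7}$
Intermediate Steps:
$K = -2$ ($K = 2 \left(-1\right) = -2$)
$p{\left(y,l \right)} = -5 - 2 l$ ($p{\left(y,l \right)} = - 2 l - 5 = -5 - 2 l$)
$Y = - 110 \sqrt{3}$ ($Y = 10 \left(-5 - 6\right) \sqrt{-2 + 5} = 10 \left(-5 - 6\right) \sqrt{3} = 10 \left(-11\right) \sqrt{3} = - 110 \sqrt{3} \approx -190.53$)
$E = 36300$ ($E = \left(- 110 \sqrt{3}\right)^{2} = 36300$)
$\frac{1}{E + X} = \frac{1}{36300 - 6101643} = \frac{1}{-6065343} = - \frac{1}{6065343}$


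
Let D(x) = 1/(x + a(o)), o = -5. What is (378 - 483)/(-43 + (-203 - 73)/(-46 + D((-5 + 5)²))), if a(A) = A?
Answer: 8085/2851 ≈ 2.8358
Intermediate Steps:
D(x) = 1/(-5 + x) (D(x) = 1/(x - 5) = 1/(-5 + x))
(378 - 483)/(-43 + (-203 - 73)/(-46 + D((-5 + 5)²))) = (378 - 483)/(-43 + (-203 - 73)/(-46 + 1/(-5 + (-5 + 5)²))) = -105/(-43 - 276/(-46 + 1/(-5 + 0²))) = -105/(-43 - 276/(-46 + 1/(-5 + 0))) = -105/(-43 - 276/(-46 + 1/(-5))) = -105/(-43 - 276/(-46 - ⅕)) = -105/(-43 - 276/(-231/5)) = -105/(-43 - 276*(-5/231)) = -105/(-43 + 460/77) = -105/(-2851/77) = -105*(-77/2851) = 8085/2851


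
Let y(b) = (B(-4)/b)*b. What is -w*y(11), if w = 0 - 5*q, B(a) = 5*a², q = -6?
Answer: -2400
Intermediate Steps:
w = 30 (w = 0 - 5*(-6) = 0 + 30 = 30)
y(b) = 80 (y(b) = ((5*(-4)²)/b)*b = ((5*16)/b)*b = (80/b)*b = 80)
-w*y(11) = -30*80 = -1*2400 = -2400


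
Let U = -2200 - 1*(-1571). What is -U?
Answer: 629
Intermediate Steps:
U = -629 (U = -2200 + 1571 = -629)
-U = -1*(-629) = 629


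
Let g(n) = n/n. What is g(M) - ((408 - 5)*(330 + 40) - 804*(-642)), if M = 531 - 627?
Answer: -665277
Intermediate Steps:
M = -96
g(n) = 1
g(M) - ((408 - 5)*(330 + 40) - 804*(-642)) = 1 - ((408 - 5)*(330 + 40) - 804*(-642)) = 1 - (403*370 + 516168) = 1 - (149110 + 516168) = 1 - 1*665278 = 1 - 665278 = -665277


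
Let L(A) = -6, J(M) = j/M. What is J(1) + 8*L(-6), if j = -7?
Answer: -55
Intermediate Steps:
J(M) = -7/M
J(1) + 8*L(-6) = -7/1 + 8*(-6) = -7*1 - 48 = -7 - 48 = -55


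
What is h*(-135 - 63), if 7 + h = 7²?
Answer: -8316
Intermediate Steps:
h = 42 (h = -7 + 7² = -7 + 49 = 42)
h*(-135 - 63) = 42*(-135 - 63) = 42*(-198) = -8316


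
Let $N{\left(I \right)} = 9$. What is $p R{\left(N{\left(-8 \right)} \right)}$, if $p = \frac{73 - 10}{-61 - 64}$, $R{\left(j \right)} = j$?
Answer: $- \frac{567}{125} \approx -4.536$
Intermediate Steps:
$p = - \frac{63}{125}$ ($p = \frac{63}{-125} = 63 \left(- \frac{1}{125}\right) = - \frac{63}{125} \approx -0.504$)
$p R{\left(N{\left(-8 \right)} \right)} = \left(- \frac{63}{125}\right) 9 = - \frac{567}{125}$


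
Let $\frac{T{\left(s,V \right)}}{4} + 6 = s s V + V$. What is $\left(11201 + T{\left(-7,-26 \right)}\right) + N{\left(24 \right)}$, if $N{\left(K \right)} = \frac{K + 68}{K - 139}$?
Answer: $\frac{29881}{5} \approx 5976.2$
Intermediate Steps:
$T{\left(s,V \right)} = -24 + 4 V + 4 V s^{2}$ ($T{\left(s,V \right)} = -24 + 4 \left(s s V + V\right) = -24 + 4 \left(s^{2} V + V\right) = -24 + 4 \left(V s^{2} + V\right) = -24 + 4 \left(V + V s^{2}\right) = -24 + \left(4 V + 4 V s^{2}\right) = -24 + 4 V + 4 V s^{2}$)
$N{\left(K \right)} = \frac{68 + K}{-139 + K}$
$\left(11201 + T{\left(-7,-26 \right)}\right) + N{\left(24 \right)} = \left(11201 + \left(-24 + 4 \left(-26\right) + 4 \left(-26\right) \left(-7\right)^{2}\right)\right) + \frac{68 + 24}{-139 + 24} = \left(11201 - \left(128 + 5096\right)\right) + \frac{1}{-115} \cdot 92 = \left(11201 - 5224\right) - \frac{4}{5} = 5977 - \frac{4}{5} = \frac{29881}{5}$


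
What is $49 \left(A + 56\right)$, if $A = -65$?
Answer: $-441$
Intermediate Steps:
$49 \left(A + 56\right) = 49 \left(-65 + 56\right) = 49 \left(-9\right) = -441$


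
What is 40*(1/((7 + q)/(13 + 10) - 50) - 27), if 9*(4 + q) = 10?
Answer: -11146320/10313 ≈ -1080.8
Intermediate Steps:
q = -26/9 (q = -4 + (⅑)*10 = -4 + 10/9 = -26/9 ≈ -2.8889)
40*(1/((7 + q)/(13 + 10) - 50) - 27) = 40*(1/((7 - 26/9)/(13 + 10) - 50) - 27) = 40*(1/((37/9)/23 - 50) - 27) = 40*(1/((37/9)*(1/23) - 50) - 27) = 40*(1/(37/207 - 50) - 27) = 40*(1/(-10313/207) - 27) = 40*(-207/10313 - 27) = 40*(-278658/10313) = -11146320/10313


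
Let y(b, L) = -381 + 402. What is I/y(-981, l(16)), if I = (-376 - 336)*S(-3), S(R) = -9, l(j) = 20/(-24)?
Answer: 2136/7 ≈ 305.14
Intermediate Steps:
l(j) = -⅚ (l(j) = 20*(-1/24) = -⅚)
y(b, L) = 21
I = 6408 (I = (-376 - 336)*(-9) = -712*(-9) = 6408)
I/y(-981, l(16)) = 6408/21 = 6408*(1/21) = 2136/7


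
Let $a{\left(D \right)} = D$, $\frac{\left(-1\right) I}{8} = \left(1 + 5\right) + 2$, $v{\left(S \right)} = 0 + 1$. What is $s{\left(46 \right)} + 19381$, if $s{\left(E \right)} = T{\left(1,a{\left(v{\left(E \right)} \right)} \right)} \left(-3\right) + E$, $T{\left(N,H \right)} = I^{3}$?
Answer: $805859$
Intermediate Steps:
$v{\left(S \right)} = 1$
$I = -64$ ($I = - 8 \left(\left(1 + 5\right) + 2\right) = - 8 \left(6 + 2\right) = \left(-8\right) 8 = -64$)
$T{\left(N,H \right)} = -262144$ ($T{\left(N,H \right)} = \left(-64\right)^{3} = -262144$)
$s{\left(E \right)} = 786432 + E$ ($s{\left(E \right)} = \left(-262144\right) \left(-3\right) + E = 786432 + E$)
$s{\left(46 \right)} + 19381 = \left(786432 + 46\right) + 19381 = 786478 + 19381 = 805859$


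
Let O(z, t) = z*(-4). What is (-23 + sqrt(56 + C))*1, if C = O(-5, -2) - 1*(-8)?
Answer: -23 + 2*sqrt(21) ≈ -13.835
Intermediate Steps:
O(z, t) = -4*z
C = 28 (C = -4*(-5) - 1*(-8) = 20 + 8 = 28)
(-23 + sqrt(56 + C))*1 = (-23 + sqrt(56 + 28))*1 = (-23 + sqrt(84))*1 = (-23 + 2*sqrt(21))*1 = -23 + 2*sqrt(21)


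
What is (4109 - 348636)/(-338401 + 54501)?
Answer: 344527/283900 ≈ 1.2136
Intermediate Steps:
(4109 - 348636)/(-338401 + 54501) = -344527/(-283900) = -344527*(-1/283900) = 344527/283900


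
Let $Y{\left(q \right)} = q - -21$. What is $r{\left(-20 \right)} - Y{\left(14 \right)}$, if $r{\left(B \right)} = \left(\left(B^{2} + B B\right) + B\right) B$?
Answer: $-15635$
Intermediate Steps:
$Y{\left(q \right)} = 21 + q$ ($Y{\left(q \right)} = q + 21 = 21 + q$)
$r{\left(B \right)} = B \left(B + 2 B^{2}\right)$ ($r{\left(B \right)} = \left(\left(B^{2} + B^{2}\right) + B\right) B = \left(2 B^{2} + B\right) B = \left(B + 2 B^{2}\right) B = B \left(B + 2 B^{2}\right)$)
$r{\left(-20 \right)} - Y{\left(14 \right)} = \left(-20\right)^{2} \left(1 + 2 \left(-20\right)\right) - \left(21 + 14\right) = 400 \left(1 - 40\right) - 35 = 400 \left(-39\right) - 35 = -15600 - 35 = -15635$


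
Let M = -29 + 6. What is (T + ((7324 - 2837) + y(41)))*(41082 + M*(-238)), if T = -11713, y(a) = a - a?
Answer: -336413656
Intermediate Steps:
M = -23
y(a) = 0
(T + ((7324 - 2837) + y(41)))*(41082 + M*(-238)) = (-11713 + ((7324 - 2837) + 0))*(41082 - 23*(-238)) = (-11713 + (4487 + 0))*(41082 + 5474) = (-11713 + 4487)*46556 = -7226*46556 = -336413656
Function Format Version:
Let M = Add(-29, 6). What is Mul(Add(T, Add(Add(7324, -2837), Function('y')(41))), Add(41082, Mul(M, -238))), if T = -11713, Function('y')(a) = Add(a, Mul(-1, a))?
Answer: -336413656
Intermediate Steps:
M = -23
Function('y')(a) = 0
Mul(Add(T, Add(Add(7324, -2837), Function('y')(41))), Add(41082, Mul(M, -238))) = Mul(Add(-11713, Add(Add(7324, -2837), 0)), Add(41082, Mul(-23, -238))) = Mul(Add(-11713, Add(4487, 0)), Add(41082, 5474)) = Mul(Add(-11713, 4487), 46556) = Mul(-7226, 46556) = -336413656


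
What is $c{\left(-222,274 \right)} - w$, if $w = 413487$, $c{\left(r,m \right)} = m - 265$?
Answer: $-413478$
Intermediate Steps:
$c{\left(r,m \right)} = -265 + m$
$c{\left(-222,274 \right)} - w = \left(-265 + 274\right) - 413487 = 9 - 413487 = -413478$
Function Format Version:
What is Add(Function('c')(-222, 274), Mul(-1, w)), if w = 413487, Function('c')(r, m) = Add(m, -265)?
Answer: -413478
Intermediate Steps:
Function('c')(r, m) = Add(-265, m)
Add(Function('c')(-222, 274), Mul(-1, w)) = Add(Add(-265, 274), Mul(-1, 413487)) = Add(9, -413487) = -413478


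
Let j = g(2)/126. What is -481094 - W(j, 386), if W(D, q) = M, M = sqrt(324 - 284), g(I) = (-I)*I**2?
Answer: -481094 - 2*sqrt(10) ≈ -4.8110e+5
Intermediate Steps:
g(I) = -I**3
M = 2*sqrt(10) (M = sqrt(40) = 2*sqrt(10) ≈ 6.3246)
j = -4/63 (j = -1*2**3/126 = -1*8*(1/126) = -8*1/126 = -4/63 ≈ -0.063492)
W(D, q) = 2*sqrt(10)
-481094 - W(j, 386) = -481094 - 2*sqrt(10)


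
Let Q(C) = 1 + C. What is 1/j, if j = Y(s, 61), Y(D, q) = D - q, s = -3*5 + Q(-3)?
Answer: -1/78 ≈ -0.012821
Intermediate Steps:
s = -17 (s = -3*5 + (1 - 3) = -15 - 2 = -17)
j = -78 (j = -17 - 1*61 = -17 - 61 = -78)
1/j = 1/(-78) = -1/78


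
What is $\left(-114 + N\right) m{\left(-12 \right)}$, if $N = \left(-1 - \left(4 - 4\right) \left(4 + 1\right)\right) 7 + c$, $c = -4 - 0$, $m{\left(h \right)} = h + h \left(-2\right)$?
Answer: $-1500$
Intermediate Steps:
$m{\left(h \right)} = - h$ ($m{\left(h \right)} = h - 2 h = - h$)
$c = -4$ ($c = -4 + 0 = -4$)
$N = -11$ ($N = \left(-1 - \left(4 - 4\right) \left(4 + 1\right)\right) 7 - 4 = \left(-1 - 0 \cdot 5\right) 7 - 4 = \left(-1 - 0\right) 7 - 4 = \left(-1 + 0\right) 7 - 4 = \left(-1\right) 7 - 4 = -7 - 4 = -11$)
$\left(-114 + N\right) m{\left(-12 \right)} = \left(-114 - 11\right) \left(\left(-1\right) \left(-12\right)\right) = \left(-125\right) 12 = -1500$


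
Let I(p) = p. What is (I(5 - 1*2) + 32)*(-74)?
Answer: -2590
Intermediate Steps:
(I(5 - 1*2) + 32)*(-74) = ((5 - 1*2) + 32)*(-74) = ((5 - 2) + 32)*(-74) = (3 + 32)*(-74) = 35*(-74) = -2590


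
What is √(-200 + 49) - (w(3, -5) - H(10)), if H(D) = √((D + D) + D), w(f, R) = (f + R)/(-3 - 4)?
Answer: -2/7 + √30 + I*√151 ≈ 5.1915 + 12.288*I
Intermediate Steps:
w(f, R) = -R/7 - f/7 (w(f, R) = (R + f)/(-7) = (R + f)*(-⅐) = -R/7 - f/7)
H(D) = √3*√D (H(D) = √(2*D + D) = √(3*D) = √3*√D)
√(-200 + 49) - (w(3, -5) - H(10)) = √(-200 + 49) - ((-⅐*(-5) - ⅐*3) - √3*√10) = √(-151) - ((5/7 - 3/7) - √30) = I*√151 - (2/7 - √30) = I*√151 + (-2/7 + √30) = -2/7 + √30 + I*√151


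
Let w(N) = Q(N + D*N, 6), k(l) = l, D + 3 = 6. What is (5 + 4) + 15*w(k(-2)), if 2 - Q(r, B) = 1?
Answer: 24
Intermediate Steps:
D = 3 (D = -3 + 6 = 3)
Q(r, B) = 1 (Q(r, B) = 2 - 1*1 = 2 - 1 = 1)
w(N) = 1
(5 + 4) + 15*w(k(-2)) = (5 + 4) + 15*1 = 9 + 15 = 24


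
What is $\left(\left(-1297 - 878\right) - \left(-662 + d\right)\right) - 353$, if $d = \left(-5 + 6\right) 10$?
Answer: $-1876$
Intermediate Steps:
$d = 10$ ($d = 1 \cdot 10 = 10$)
$\left(\left(-1297 - 878\right) - \left(-662 + d\right)\right) - 353 = \left(\left(-1297 - 878\right) + \left(662 - 10\right)\right) - 353 = \left(-2175 + \left(662 - 10\right)\right) - 353 = \left(-2175 + 652\right) - 353 = -1523 - 353 = -1876$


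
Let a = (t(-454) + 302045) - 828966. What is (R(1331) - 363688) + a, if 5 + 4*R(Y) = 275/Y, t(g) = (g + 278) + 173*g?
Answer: -117288712/121 ≈ -9.6933e+5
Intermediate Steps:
t(g) = 278 + 174*g (t(g) = (278 + g) + 173*g = 278 + 174*g)
R(Y) = -5/4 + 275/(4*Y) (R(Y) = -5/4 + (275/Y)/4 = -5/4 + 275/(4*Y))
a = -605639 (a = ((278 + 174*(-454)) + 302045) - 828966 = ((278 - 78996) + 302045) - 828966 = (-78718 + 302045) - 828966 = 223327 - 828966 = -605639)
(R(1331) - 363688) + a = ((5/4)*(55 - 1*1331)/1331 - 363688) - 605639 = ((5/4)*(1/1331)*(55 - 1331) - 363688) - 605639 = ((5/4)*(1/1331)*(-1276) - 363688) - 605639 = (-145/121 - 363688) - 605639 = -44006393/121 - 605639 = -117288712/121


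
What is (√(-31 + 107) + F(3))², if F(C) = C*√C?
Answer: 103 + 12*√57 ≈ 193.60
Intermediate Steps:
F(C) = C^(3/2)
(√(-31 + 107) + F(3))² = (√(-31 + 107) + 3^(3/2))² = (√76 + 3*√3)² = (2*√19 + 3*√3)²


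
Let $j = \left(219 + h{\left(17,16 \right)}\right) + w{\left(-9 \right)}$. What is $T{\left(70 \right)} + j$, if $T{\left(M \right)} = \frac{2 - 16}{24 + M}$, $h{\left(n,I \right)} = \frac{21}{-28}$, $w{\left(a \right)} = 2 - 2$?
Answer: $\frac{41003}{188} \approx 218.1$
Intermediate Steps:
$w{\left(a \right)} = 0$ ($w{\left(a \right)} = 2 - 2 = 0$)
$h{\left(n,I \right)} = - \frac{3}{4}$ ($h{\left(n,I \right)} = 21 \left(- \frac{1}{28}\right) = - \frac{3}{4}$)
$j = \frac{873}{4}$ ($j = \left(219 - \frac{3}{4}\right) + 0 = \frac{873}{4} + 0 = \frac{873}{4} \approx 218.25$)
$T{\left(M \right)} = - \frac{14}{24 + M}$
$T{\left(70 \right)} + j = - \frac{14}{24 + 70} + \frac{873}{4} = - \frac{14}{94} + \frac{873}{4} = \left(-14\right) \frac{1}{94} + \frac{873}{4} = - \frac{7}{47} + \frac{873}{4} = \frac{41003}{188}$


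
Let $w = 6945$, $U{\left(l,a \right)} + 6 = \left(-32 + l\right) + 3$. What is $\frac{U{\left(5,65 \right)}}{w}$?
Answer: $- \frac{2}{463} \approx -0.0043197$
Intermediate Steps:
$U{\left(l,a \right)} = -35 + l$ ($U{\left(l,a \right)} = -6 + \left(\left(-32 + l\right) + 3\right) = -6 + \left(-29 + l\right) = -35 + l$)
$\frac{U{\left(5,65 \right)}}{w} = \frac{-35 + 5}{6945} = \left(-30\right) \frac{1}{6945} = - \frac{2}{463}$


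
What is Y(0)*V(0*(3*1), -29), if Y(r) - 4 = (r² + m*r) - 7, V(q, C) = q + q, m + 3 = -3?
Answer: 0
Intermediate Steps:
m = -6 (m = -3 - 3 = -6)
V(q, C) = 2*q
Y(r) = -3 + r² - 6*r (Y(r) = 4 + ((r² - 6*r) - 7) = 4 + (-7 + r² - 6*r) = -3 + r² - 6*r)
Y(0)*V(0*(3*1), -29) = (-3 + 0² - 6*0)*(2*(0*(3*1))) = (-3 + 0 + 0)*(2*(0*3)) = -6*0 = -3*0 = 0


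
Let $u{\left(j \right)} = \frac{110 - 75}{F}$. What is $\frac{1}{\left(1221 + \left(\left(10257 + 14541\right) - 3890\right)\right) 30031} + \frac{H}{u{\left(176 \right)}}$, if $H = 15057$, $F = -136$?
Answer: $- \frac{194406553723459}{3322779995} \approx -58507.0$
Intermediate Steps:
$u{\left(j \right)} = - \frac{35}{136}$ ($u{\left(j \right)} = \frac{110 - 75}{-136} = \left(110 - 75\right) \left(- \frac{1}{136}\right) = 35 \left(- \frac{1}{136}\right) = - \frac{35}{136}$)
$\frac{1}{\left(1221 + \left(\left(10257 + 14541\right) - 3890\right)\right) 30031} + \frac{H}{u{\left(176 \right)}} = \frac{1}{\left(1221 + \left(\left(10257 + 14541\right) - 3890\right)\right) 30031} + \frac{15057}{- \frac{35}{136}} = \frac{1}{1221 + \left(24798 - 3890\right)} \frac{1}{30031} + 15057 \left(- \frac{136}{35}\right) = \frac{1}{1221 + 20908} \cdot \frac{1}{30031} - \frac{292536}{5} = \frac{1}{22129} \cdot \frac{1}{30031} - \frac{292536}{5} = \frac{1}{664555999} - \frac{292536}{5} = - \frac{194406553723459}{3322779995}$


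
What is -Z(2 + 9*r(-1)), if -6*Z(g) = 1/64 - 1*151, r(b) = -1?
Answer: -3221/128 ≈ -25.164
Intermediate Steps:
Z(g) = 3221/128 (Z(g) = -(1/64 - 1*151)/6 = -(1/64 - 151)/6 = -1/6*(-9663/64) = 3221/128)
-Z(2 + 9*r(-1)) = -1*3221/128 = -3221/128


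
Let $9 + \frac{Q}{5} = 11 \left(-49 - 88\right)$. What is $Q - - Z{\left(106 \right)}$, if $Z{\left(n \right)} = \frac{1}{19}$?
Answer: $- \frac{144019}{19} \approx -7579.9$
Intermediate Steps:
$Z{\left(n \right)} = \frac{1}{19}$
$Q = -7580$ ($Q = -45 + 5 \cdot 11 \left(-49 - 88\right) = -45 + 5 \cdot 11 \left(-137\right) = -45 + 5 \left(-1507\right) = -45 - 7535 = -7580$)
$Q - - Z{\left(106 \right)} = -7580 - \left(-1\right) \frac{1}{19} = -7580 - - \frac{1}{19} = -7580 + \frac{1}{19} = - \frac{144019}{19}$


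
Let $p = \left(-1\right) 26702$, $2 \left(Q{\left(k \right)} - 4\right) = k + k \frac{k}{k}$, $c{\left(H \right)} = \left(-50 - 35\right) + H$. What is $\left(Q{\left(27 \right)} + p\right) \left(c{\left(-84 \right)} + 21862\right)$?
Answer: $-578574003$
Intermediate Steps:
$c{\left(H \right)} = -85 + H$
$Q{\left(k \right)} = 4 + k$ ($Q{\left(k \right)} = 4 + \frac{k + k \frac{k}{k}}{2} = 4 + \frac{k + k 1}{2} = 4 + \frac{k + k}{2} = 4 + \frac{2 k}{2} = 4 + k$)
$p = -26702$
$\left(Q{\left(27 \right)} + p\right) \left(c{\left(-84 \right)} + 21862\right) = \left(\left(4 + 27\right) - 26702\right) \left(\left(-85 - 84\right) + 21862\right) = \left(31 - 26702\right) \left(-169 + 21862\right) = \left(-26671\right) 21693 = -578574003$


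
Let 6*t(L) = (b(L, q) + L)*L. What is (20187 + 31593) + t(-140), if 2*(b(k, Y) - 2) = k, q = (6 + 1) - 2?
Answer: 169900/3 ≈ 56633.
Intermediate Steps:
q = 5 (q = 7 - 2 = 5)
b(k, Y) = 2 + k/2
t(L) = L*(2 + 3*L/2)/6 (t(L) = (((2 + L/2) + L)*L)/6 = ((2 + 3*L/2)*L)/6 = (L*(2 + 3*L/2))/6 = L*(2 + 3*L/2)/6)
(20187 + 31593) + t(-140) = (20187 + 31593) + (1/12)*(-140)*(4 + 3*(-140)) = 51780 + (1/12)*(-140)*(4 - 420) = 51780 + (1/12)*(-140)*(-416) = 51780 + 14560/3 = 169900/3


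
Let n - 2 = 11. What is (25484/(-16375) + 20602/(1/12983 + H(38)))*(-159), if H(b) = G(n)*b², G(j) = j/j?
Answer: -206814245527894/102329847625 ≈ -2021.1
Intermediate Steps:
n = 13 (n = 2 + 11 = 13)
G(j) = 1
H(b) = b² (H(b) = 1*b² = b²)
(25484/(-16375) + 20602/(1/12983 + H(38)))*(-159) = (25484/(-16375) + 20602/(1/12983 + 38²))*(-159) = (25484*(-1/16375) + 20602/(1/12983 + 1444))*(-159) = (-25484/16375 + 20602/(18747453/12983))*(-159) = (-25484/16375 + 20602*(12983/18747453))*(-159) = (-25484/16375 + 267475766/18747453)*(-159) = (3902155575998/306989542875)*(-159) = -206814245527894/102329847625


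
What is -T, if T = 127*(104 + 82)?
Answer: -23622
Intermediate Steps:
T = 23622 (T = 127*186 = 23622)
-T = -1*23622 = -23622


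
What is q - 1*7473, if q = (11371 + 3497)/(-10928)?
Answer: -20419953/2732 ≈ -7474.4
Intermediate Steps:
q = -3717/2732 (q = 14868*(-1/10928) = -3717/2732 ≈ -1.3605)
q - 1*7473 = -3717/2732 - 1*7473 = -3717/2732 - 7473 = -20419953/2732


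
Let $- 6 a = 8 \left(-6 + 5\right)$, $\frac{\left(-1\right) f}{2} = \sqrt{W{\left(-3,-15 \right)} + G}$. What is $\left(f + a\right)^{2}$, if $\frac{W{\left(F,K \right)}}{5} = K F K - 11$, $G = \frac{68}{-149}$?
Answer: $- \frac{18398584}{1341} - \frac{16 i \sqrt{76159562}}{447} \approx -13720.0 - 312.37 i$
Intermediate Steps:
$G = - \frac{68}{149}$ ($G = 68 \left(- \frac{1}{149}\right) = - \frac{68}{149} \approx -0.45638$)
$W{\left(F,K \right)} = -55 + 5 F K^{2}$ ($W{\left(F,K \right)} = 5 \left(K F K - 11\right) = 5 \left(F K K - 11\right) = 5 \left(F K^{2} - 11\right) = 5 \left(-11 + F K^{2}\right) = -55 + 5 F K^{2}$)
$f = - \frac{2 i \sqrt{76159562}}{149}$ ($f = - 2 \sqrt{\left(-55 + 5 \left(-3\right) \left(-15\right)^{2}\right) - \frac{68}{149}} = - 2 \sqrt{\left(-55 + 5 \left(-3\right) 225\right) - \frac{68}{149}} = - 2 \sqrt{\left(-55 - 3375\right) - \frac{68}{149}} = - 2 \sqrt{-3430 - \frac{68}{149}} = - 2 \sqrt{- \frac{511138}{149}} = - 2 \frac{i \sqrt{76159562}}{149} = - \frac{2 i \sqrt{76159562}}{149} \approx - 117.14 i$)
$a = \frac{4}{3}$ ($a = - \frac{8 \left(-6 + 5\right)}{6} = - \frac{8 \left(-1\right)}{6} = \left(- \frac{1}{6}\right) \left(-8\right) = \frac{4}{3} \approx 1.3333$)
$\left(f + a\right)^{2} = \left(- \frac{2 i \sqrt{76159562}}{149} + \frac{4}{3}\right)^{2} = \left(\frac{4}{3} - \frac{2 i \sqrt{76159562}}{149}\right)^{2}$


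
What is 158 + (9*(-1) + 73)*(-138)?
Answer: -8674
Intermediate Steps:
158 + (9*(-1) + 73)*(-138) = 158 + (-9 + 73)*(-138) = 158 + 64*(-138) = 158 - 8832 = -8674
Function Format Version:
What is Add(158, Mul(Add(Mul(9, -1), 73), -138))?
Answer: -8674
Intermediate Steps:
Add(158, Mul(Add(Mul(9, -1), 73), -138)) = Add(158, Mul(Add(-9, 73), -138)) = Add(158, Mul(64, -138)) = Add(158, -8832) = -8674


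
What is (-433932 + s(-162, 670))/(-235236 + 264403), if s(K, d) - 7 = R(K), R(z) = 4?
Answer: -433921/29167 ≈ -14.877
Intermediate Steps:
s(K, d) = 11 (s(K, d) = 7 + 4 = 11)
(-433932 + s(-162, 670))/(-235236 + 264403) = (-433932 + 11)/(-235236 + 264403) = -433921/29167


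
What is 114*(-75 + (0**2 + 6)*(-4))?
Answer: -11286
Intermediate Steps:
114*(-75 + (0**2 + 6)*(-4)) = 114*(-75 + (0 + 6)*(-4)) = 114*(-75 + 6*(-4)) = 114*(-75 - 24) = 114*(-99) = -11286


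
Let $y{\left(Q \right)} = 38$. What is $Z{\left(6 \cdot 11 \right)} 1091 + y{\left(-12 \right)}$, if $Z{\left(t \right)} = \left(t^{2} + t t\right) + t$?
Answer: $9576836$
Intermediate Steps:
$Z{\left(t \right)} = t + 2 t^{2}$ ($Z{\left(t \right)} = \left(t^{2} + t^{2}\right) + t = 2 t^{2} + t = t + 2 t^{2}$)
$Z{\left(6 \cdot 11 \right)} 1091 + y{\left(-12 \right)} = 6 \cdot 11 \left(1 + 2 \cdot 6 \cdot 11\right) 1091 + 38 = 66 \left(1 + 2 \cdot 66\right) 1091 + 38 = 66 \left(1 + 132\right) 1091 + 38 = 66 \cdot 133 \cdot 1091 + 38 = 8778 \cdot 1091 + 38 = 9576798 + 38 = 9576836$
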